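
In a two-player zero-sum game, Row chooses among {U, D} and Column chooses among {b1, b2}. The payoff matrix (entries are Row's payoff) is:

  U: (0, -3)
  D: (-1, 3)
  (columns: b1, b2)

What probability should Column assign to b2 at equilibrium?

1/7

Row minima: U → -3, D → -1; maximin = -1.
Column maxima: b1 → 0, b2 → 3; minimax = 0.
-1 ≠ 0, so there is no saddle point; optimal play is mixed.
Let Row play U with probability p. Expected payoff against b1: 0p + (-1)(1−p) = p − 1; against b2: (-3)p + 3(1−p) = −6p + 3.
Setting these equal: p − 1 = −6p + 3 ⇒ 7p = 4 ⇒ p = 4/7, and the value is (1)·(4/7) − 1 = -3/7.
For Column: with q = P(b1), equating U's and D's payoffs gives 3q − 3 = −4q + 3 ⇒ q = 6/7.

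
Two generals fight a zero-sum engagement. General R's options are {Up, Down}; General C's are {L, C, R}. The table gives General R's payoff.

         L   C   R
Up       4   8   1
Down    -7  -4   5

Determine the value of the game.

Row minima: Up → 1, Down → -7; maximin = 1.
Column maxima: L → 4, C → 8, R → 5; minimax = 4.
1 ≠ 4, so there is no saddle point; optimal play is mixed.
C is strictly dominated by L (it gives General R strictly more in every row), so General C never plays it.
On the remaining 2×2 (Up, Down vs L, R):
Let General R play Up with probability p. Expected payoff against L: 4p + (-7)(1−p) = 11p − 7; against R: 1p + 5(1−p) = −4p + 5.
Setting these equal: 11p − 7 = −4p + 5 ⇒ 15p = 12 ⇒ p = 4/5, and the value is (11)·(4/5) − 7 = 9/5.
For General C: with q = P(L), equating Up's and Down's payoffs gives 3q + 1 = −12q + 5 ⇒ q = 4/15.

9/5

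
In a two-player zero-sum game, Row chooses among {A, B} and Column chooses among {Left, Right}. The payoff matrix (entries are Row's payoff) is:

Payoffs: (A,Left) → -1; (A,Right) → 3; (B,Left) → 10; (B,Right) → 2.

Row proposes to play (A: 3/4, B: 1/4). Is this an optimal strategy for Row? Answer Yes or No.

No

Against Left this mix gives (3/4)·(-1) + (1/4)·10 = 7/4.
Against Right this mix gives (3/4)·3 + (1/4)·2 = 11/4.
Column will play Left, holding Row to 7/4. Shifting weight toward the row that does better against Left would raise this floor (the equalizing mix achieves 8/3 against both Left and Right), so the proposed strategy is not optimal.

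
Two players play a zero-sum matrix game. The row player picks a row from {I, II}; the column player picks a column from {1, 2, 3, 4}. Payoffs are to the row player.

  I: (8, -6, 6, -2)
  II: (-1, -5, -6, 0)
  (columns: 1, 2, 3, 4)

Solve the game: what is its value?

-66/13

Row minima: I → -6, II → -6; maximin = -6.
Column maxima: 1 → 8, 2 → -5, 3 → 6, 4 → 0; minimax = -5.
-6 ≠ -5, so there is no saddle point; optimal play is mixed.
1 is strictly dominated by 2 (it gives the row player strictly more in every row), so the column player never plays it.
4 is strictly dominated by 2 (it gives the row player strictly more in every row), so the column player never plays it.
On the remaining 2×2 (I, II vs 2, 3):
Let the row player play I with probability p. Expected payoff against 2: (-6)p + (-5)(1−p) = −p − 5; against 3: 6p + (-6)(1−p) = 12p − 6.
Setting these equal: −p − 5 = 12p − 6 ⇒ −13p = -1 ⇒ p = 1/13, and the value is (-1)·(1/13) − 5 = -66/13.
For the column player: with q = P(2), equating I's and II's payoffs gives −12q + 6 = q − 6 ⇒ q = 12/13.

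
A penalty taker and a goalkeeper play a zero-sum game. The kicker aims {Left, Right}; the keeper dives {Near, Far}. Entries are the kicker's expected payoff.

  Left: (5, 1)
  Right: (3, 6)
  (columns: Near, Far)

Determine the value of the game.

Row minima: Left → 1, Right → 3; maximin = 3.
Column maxima: Near → 5, Far → 6; minimax = 5.
3 ≠ 5, so there is no saddle point; optimal play is mixed.
Let the kicker play Left with probability p. Expected payoff against Near: 5p + 3(1−p) = 2p + 3; against Far: 1p + 6(1−p) = −5p + 6.
Setting these equal: 2p + 3 = −5p + 6 ⇒ 7p = 3 ⇒ p = 3/7, and the value is (2)·(3/7) + 3 = 27/7.
For the keeper: with q = P(Near), equating Left's and Right's payoffs gives 4q + 1 = −3q + 6 ⇒ q = 5/7.

27/7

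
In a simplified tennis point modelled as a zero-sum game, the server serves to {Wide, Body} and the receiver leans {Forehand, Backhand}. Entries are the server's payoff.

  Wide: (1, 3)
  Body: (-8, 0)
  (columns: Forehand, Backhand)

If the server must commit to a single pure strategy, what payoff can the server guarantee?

Row minima: Wide → 1, Body → -8.
The best of these is 1.

1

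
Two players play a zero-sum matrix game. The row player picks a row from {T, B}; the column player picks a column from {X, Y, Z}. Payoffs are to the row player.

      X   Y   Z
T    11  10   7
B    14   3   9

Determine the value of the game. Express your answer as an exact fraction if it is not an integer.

23/3

Row minima: T → 7, B → 3; maximin = 7.
Column maxima: X → 14, Y → 10, Z → 9; minimax = 9.
7 ≠ 9, so there is no saddle point; optimal play is mixed.
X is strictly dominated by Y (it gives the row player strictly more in every row), so the column player never plays it.
On the remaining 2×2 (T, B vs Y, Z):
Let the row player play T with probability p. Expected payoff against Y: 10p + 3(1−p) = 7p + 3; against Z: 7p + 9(1−p) = −2p + 9.
Setting these equal: 7p + 3 = −2p + 9 ⇒ 9p = 6 ⇒ p = 2/3, and the value is (7)·(2/3) + 3 = 23/3.
For the column player: with q = P(Y), equating T's and B's payoffs gives 3q + 7 = −6q + 9 ⇒ q = 2/9.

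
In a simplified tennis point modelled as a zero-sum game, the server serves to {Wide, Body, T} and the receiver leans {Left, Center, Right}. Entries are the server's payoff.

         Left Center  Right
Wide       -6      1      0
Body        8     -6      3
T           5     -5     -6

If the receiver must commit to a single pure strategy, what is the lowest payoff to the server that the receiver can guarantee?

1

Column maxima: Left → 8, Center → 1, Right → 3.
The smallest of these is 1.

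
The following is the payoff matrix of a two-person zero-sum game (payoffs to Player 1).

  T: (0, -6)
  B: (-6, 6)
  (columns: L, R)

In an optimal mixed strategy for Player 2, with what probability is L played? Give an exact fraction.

Row minima: T → -6, B → -6; maximin = -6.
Column maxima: L → 0, R → 6; minimax = 0.
-6 ≠ 0, so there is no saddle point; optimal play is mixed.
Let Player 1 play T with probability p. Expected payoff against L: 0p + (-6)(1−p) = 6p − 6; against R: (-6)p + 6(1−p) = −12p + 6.
Setting these equal: 6p − 6 = −12p + 6 ⇒ 18p = 12 ⇒ p = 2/3, and the value is (6)·(2/3) − 6 = -2.
For Player 2: with q = P(L), equating T's and B's payoffs gives 6q − 6 = −12q + 6 ⇒ q = 2/3.

2/3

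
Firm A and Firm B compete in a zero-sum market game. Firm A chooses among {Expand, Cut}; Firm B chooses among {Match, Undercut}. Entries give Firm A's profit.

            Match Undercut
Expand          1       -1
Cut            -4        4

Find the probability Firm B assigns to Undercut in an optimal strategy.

1/2

Row minima: Expand → -1, Cut → -4; maximin = -1.
Column maxima: Match → 1, Undercut → 4; minimax = 1.
-1 ≠ 1, so there is no saddle point; optimal play is mixed.
Let Firm A play Expand with probability p. Expected payoff against Match: 1p + (-4)(1−p) = 5p − 4; against Undercut: (-1)p + 4(1−p) = −5p + 4.
Setting these equal: 5p − 4 = −5p + 4 ⇒ 10p = 8 ⇒ p = 4/5, and the value is (5)·(4/5) − 4 = 0.
For Firm B: with q = P(Match), equating Expand's and Cut's payoffs gives 2q − 1 = −8q + 4 ⇒ q = 1/2.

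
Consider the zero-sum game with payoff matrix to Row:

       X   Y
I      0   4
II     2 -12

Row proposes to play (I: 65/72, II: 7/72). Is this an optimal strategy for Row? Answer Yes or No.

No

Against X this mix gives (65/72)·0 + (7/72)·2 = 7/36.
Against Y this mix gives (65/72)·4 + (7/72)·(-12) = 22/9.
Column will play X, holding Row to 7/36. Shifting weight toward the row that does better against X would raise this floor (the equalizing mix achieves 4/9 against both X and Y), so the proposed strategy is not optimal.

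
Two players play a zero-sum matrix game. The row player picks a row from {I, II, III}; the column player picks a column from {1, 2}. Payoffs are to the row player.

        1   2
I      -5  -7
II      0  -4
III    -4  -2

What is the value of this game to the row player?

Row minima: I → -7, II → -4, III → -4; maximin = -4.
Column maxima: 1 → 0, 2 → -2; minimax = -2.
-4 ≠ -2, so there is no saddle point; optimal play is mixed.
I is strictly dominated by II, so the row player never plays it.
On the remaining 2×2 (II, III vs 1, 2):
Let the row player play II with probability p. Expected payoff against 1: 0p + (-4)(1−p) = 4p − 4; against 2: (-4)p + (-2)(1−p) = −2p − 2.
Setting these equal: 4p − 4 = −2p − 2 ⇒ 6p = 2 ⇒ p = 1/3, and the value is (4)·(1/3) − 4 = -8/3.
For the column player: with q = P(1), equating II's and III's payoffs gives 4q − 4 = −2q − 2 ⇒ q = 1/3.

-8/3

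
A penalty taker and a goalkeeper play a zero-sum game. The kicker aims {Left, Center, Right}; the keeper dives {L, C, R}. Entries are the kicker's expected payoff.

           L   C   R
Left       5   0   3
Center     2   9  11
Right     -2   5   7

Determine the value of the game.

Row minima: Left → 0, Center → 2, Right → -2; maximin = 2.
Column maxima: L → 5, C → 9, R → 11; minimax = 5.
2 ≠ 5, so there is no saddle point; optimal play is mixed.
Right is strictly dominated by Center, so the kicker never plays it.
R is strictly dominated by C (it gives the kicker strictly more in every row), so the keeper never plays it.
On the remaining 2×2 (Left, Center vs L, C):
Let the kicker play Left with probability p. Expected payoff against L: 5p + 2(1−p) = 3p + 2; against C: 0p + 9(1−p) = −9p + 9.
Setting these equal: 3p + 2 = −9p + 9 ⇒ 12p = 7 ⇒ p = 7/12, and the value is (3)·(7/12) + 2 = 15/4.
For the keeper: with q = P(L), equating Left's and Center's payoffs gives 5q = −7q + 9 ⇒ q = 3/4.

15/4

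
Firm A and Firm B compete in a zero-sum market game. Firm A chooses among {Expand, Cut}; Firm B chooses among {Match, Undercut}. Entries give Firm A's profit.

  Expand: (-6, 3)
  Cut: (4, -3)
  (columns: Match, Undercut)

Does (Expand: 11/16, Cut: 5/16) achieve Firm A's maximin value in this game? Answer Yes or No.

No

Against Match this mix gives (11/16)·(-6) + (5/16)·4 = -23/8.
Against Undercut this mix gives (11/16)·3 + (5/16)·(-3) = 9/8.
Firm B will play Match, holding Firm A to -23/8. Shifting weight toward the row that does better against Match would raise this floor (the equalizing mix achieves -3/8 against both Match and Undercut), so the proposed strategy is not optimal.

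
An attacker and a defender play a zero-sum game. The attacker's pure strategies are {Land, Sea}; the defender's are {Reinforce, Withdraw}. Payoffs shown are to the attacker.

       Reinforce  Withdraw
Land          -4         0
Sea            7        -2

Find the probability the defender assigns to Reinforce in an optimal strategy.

Row minima: Land → -4, Sea → -2; maximin = -2.
Column maxima: Reinforce → 7, Withdraw → 0; minimax = 0.
-2 ≠ 0, so there is no saddle point; optimal play is mixed.
Let the attacker play Land with probability p. Expected payoff against Reinforce: (-4)p + 7(1−p) = −11p + 7; against Withdraw: 0p + (-2)(1−p) = 2p − 2.
Setting these equal: −11p + 7 = 2p − 2 ⇒ −13p = -9 ⇒ p = 9/13, and the value is (-11)·(9/13) + 7 = -8/13.
For the defender: with q = P(Reinforce), equating Land's and Sea's payoffs gives −4q = 9q − 2 ⇒ q = 2/13.

2/13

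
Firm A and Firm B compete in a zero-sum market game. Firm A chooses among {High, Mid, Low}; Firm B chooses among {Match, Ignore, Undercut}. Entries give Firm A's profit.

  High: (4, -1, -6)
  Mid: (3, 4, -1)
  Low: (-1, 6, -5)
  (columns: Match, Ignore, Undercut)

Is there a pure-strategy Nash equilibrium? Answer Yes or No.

Yes

Row minima: High → -6, Mid → -1, Low → -5; maximin = -1.
Column maxima: Match → 4, Ignore → 6, Undercut → -1; minimax = -1.
maximin = minimax = -1, so a saddle point exists.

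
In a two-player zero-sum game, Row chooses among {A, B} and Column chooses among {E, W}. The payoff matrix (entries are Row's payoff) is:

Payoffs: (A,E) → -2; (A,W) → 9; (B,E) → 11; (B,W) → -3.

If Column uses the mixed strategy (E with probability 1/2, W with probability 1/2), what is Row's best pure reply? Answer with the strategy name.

B

Expected payoff of A: (1/2)·(-2) + (1/2)·9 = 7/2.
Expected payoff of B: (1/2)·11 + (1/2)·(-3) = 4.
The largest is 4, so Row's best response is B.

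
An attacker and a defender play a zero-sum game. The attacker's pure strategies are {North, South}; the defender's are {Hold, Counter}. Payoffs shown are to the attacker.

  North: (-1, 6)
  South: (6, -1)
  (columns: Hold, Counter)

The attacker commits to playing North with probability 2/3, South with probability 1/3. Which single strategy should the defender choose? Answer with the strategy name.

If the defender plays Hold, the attacker's expected payoff is (2/3)·(-1) + (1/3)·6 = 4/3.
If the defender plays Counter, the attacker's expected payoff is (2/3)·6 + (1/3)·(-1) = 11/3.
The defender minimizes the attacker's payoff; the smallest is 4/3, so the best response is Hold.

Hold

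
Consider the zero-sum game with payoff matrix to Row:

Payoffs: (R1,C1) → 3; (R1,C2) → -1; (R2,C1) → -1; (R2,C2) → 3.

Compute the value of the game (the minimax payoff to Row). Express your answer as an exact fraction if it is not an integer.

1

Row minima: R1 → -1, R2 → -1; maximin = -1.
Column maxima: C1 → 3, C2 → 3; minimax = 3.
-1 ≠ 3, so there is no saddle point; optimal play is mixed.
Let Row play R1 with probability p. Expected payoff against C1: 3p + (-1)(1−p) = 4p − 1; against C2: (-1)p + 3(1−p) = −4p + 3.
Setting these equal: 4p − 1 = −4p + 3 ⇒ 8p = 4 ⇒ p = 1/2, and the value is (4)·(1/2) − 1 = 1.
For Column: with q = P(C1), equating R1's and R2's payoffs gives 4q − 1 = −4q + 3 ⇒ q = 1/2.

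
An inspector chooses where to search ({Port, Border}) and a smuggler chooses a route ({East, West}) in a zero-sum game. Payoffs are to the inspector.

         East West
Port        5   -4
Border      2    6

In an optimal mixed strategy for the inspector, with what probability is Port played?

Row minima: Port → -4, Border → 2; maximin = 2.
Column maxima: East → 5, West → 6; minimax = 5.
2 ≠ 5, so there is no saddle point; optimal play is mixed.
Let the inspector play Port with probability p. Expected payoff against East: 5p + 2(1−p) = 3p + 2; against West: (-4)p + 6(1−p) = −10p + 6.
Setting these equal: 3p + 2 = −10p + 6 ⇒ 13p = 4 ⇒ p = 4/13, and the value is (3)·(4/13) + 2 = 38/13.
For the smuggler: with q = P(East), equating Port's and Border's payoffs gives 9q − 4 = −4q + 6 ⇒ q = 10/13.

4/13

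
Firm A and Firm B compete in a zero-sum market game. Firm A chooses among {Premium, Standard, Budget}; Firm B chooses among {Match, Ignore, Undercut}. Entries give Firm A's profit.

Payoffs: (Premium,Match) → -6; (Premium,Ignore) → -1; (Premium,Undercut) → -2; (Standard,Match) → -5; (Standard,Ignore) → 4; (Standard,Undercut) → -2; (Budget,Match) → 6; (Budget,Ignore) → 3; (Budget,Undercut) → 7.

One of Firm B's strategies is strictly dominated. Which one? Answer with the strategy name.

Match holds Firm A's payoff strictly below Undercut in every row: -6 < -2, -5 < -2, 6 < 7.
So Undercut is strictly dominated for Firm B.

Undercut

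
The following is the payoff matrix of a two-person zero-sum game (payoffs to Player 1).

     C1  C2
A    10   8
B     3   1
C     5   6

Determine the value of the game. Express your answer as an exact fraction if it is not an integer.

Row minima: A → 8, B → 1, C → 5; maximin = 8.
Column maxima: C1 → 10, C2 → 8; minimax = 8.
Since maximin = minimax = 8, there is a saddle point and the value is 8.

8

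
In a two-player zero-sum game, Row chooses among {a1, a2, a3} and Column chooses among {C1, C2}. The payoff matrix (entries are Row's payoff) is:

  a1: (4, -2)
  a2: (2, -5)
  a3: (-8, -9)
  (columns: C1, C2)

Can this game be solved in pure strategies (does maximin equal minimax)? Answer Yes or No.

Yes

Row minima: a1 → -2, a2 → -5, a3 → -9; maximin = -2.
Column maxima: C1 → 4, C2 → -2; minimax = -2.
maximin = minimax = -2, so a saddle point exists.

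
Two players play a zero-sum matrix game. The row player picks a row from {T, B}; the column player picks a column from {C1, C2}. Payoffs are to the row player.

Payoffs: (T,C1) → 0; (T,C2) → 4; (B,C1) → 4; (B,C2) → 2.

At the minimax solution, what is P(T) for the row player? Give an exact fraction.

Row minima: T → 0, B → 2; maximin = 2.
Column maxima: C1 → 4, C2 → 4; minimax = 4.
2 ≠ 4, so there is no saddle point; optimal play is mixed.
Let the row player play T with probability p. Expected payoff against C1: 0p + 4(1−p) = −4p + 4; against C2: 4p + 2(1−p) = 2p + 2.
Setting these equal: −4p + 4 = 2p + 2 ⇒ −6p = -2 ⇒ p = 1/3, and the value is (-4)·(1/3) + 4 = 8/3.
For the column player: with q = P(C1), equating T's and B's payoffs gives −4q + 4 = 2q + 2 ⇒ q = 1/3.

1/3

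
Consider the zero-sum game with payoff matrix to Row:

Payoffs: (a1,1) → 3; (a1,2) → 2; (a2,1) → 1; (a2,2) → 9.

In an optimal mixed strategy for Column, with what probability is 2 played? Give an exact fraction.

Row minima: a1 → 2, a2 → 1; maximin = 2.
Column maxima: 1 → 3, 2 → 9; minimax = 3.
2 ≠ 3, so there is no saddle point; optimal play is mixed.
Let Row play a1 with probability p. Expected payoff against 1: 3p + 1(1−p) = 2p + 1; against 2: 2p + 9(1−p) = −7p + 9.
Setting these equal: 2p + 1 = −7p + 9 ⇒ 9p = 8 ⇒ p = 8/9, and the value is (2)·(8/9) + 1 = 25/9.
For Column: with q = P(1), equating a1's and a2's payoffs gives q + 2 = −8q + 9 ⇒ q = 7/9.

2/9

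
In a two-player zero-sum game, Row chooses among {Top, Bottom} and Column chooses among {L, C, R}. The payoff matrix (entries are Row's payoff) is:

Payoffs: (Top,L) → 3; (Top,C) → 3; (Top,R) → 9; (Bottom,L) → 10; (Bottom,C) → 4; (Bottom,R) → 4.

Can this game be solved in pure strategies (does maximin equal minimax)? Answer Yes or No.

Row minima: Top → 3, Bottom → 4; maximin = 4.
Column maxima: L → 10, C → 4, R → 9; minimax = 4.
maximin = minimax = 4, so a saddle point exists.

Yes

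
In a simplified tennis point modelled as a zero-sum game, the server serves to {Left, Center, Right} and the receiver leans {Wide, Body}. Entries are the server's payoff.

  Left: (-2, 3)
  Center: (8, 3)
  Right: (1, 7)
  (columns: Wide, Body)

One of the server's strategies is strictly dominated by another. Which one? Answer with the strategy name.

Right gives a strictly higher payoff than Left against every column: 1 > -2, 7 > 3.
So Left is strictly dominated and the server never plays it.

Left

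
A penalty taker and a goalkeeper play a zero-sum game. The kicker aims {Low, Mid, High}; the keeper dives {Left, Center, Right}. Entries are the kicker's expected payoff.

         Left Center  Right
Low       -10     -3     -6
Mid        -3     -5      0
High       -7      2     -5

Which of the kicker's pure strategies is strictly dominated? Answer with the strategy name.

Low

High gives a strictly higher payoff than Low against every column: -7 > -10, 2 > -3, -5 > -6.
So Low is strictly dominated and the kicker never plays it.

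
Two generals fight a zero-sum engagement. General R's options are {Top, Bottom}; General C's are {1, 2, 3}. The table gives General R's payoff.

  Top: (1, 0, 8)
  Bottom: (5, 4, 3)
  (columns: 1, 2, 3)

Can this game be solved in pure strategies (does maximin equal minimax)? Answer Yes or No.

No

Row minima: Top → 0, Bottom → 3; maximin = 3.
Column maxima: 1 → 5, 2 → 4, 3 → 8; minimax = 4.
3 ≠ 4, so no pure-strategy equilibrium exists.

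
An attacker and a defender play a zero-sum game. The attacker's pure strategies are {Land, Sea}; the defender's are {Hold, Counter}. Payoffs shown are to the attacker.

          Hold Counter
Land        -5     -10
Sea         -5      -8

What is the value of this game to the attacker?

-8

Row minima: Land → -10, Sea → -8; maximin = -8.
Column maxima: Hold → -5, Counter → -8; minimax = -8.
Since maximin = minimax = -8, there is a saddle point and the value is -8.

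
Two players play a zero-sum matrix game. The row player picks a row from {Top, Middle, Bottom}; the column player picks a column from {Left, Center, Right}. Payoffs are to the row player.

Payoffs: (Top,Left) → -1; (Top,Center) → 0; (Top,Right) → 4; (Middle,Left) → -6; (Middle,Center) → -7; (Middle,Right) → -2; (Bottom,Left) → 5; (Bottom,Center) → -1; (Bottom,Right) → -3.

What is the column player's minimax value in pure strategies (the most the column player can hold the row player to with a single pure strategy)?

0

Column maxima: Left → 5, Center → 0, Right → 4.
The smallest of these is 0.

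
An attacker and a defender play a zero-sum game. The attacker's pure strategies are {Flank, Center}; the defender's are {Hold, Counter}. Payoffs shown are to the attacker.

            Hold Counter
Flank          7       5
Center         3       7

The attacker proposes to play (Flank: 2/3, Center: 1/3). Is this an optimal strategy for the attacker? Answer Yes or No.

Yes

Against Hold this mix gives (2/3)·7 + (1/3)·3 = 17/3.
Against Counter this mix gives (2/3)·5 + (1/3)·7 = 17/3.
All of the defender's active replies (Hold, Counter) yield 17/3, and no column does worse for the attacker. The mix makes the defender indifferent and guarantees 17/3, so it is optimal.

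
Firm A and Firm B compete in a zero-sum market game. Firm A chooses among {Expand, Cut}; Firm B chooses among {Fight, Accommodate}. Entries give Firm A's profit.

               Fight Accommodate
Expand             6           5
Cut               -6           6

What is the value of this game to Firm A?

Row minima: Expand → 5, Cut → -6; maximin = 5.
Column maxima: Fight → 6, Accommodate → 6; minimax = 6.
5 ≠ 6, so there is no saddle point; optimal play is mixed.
Let Firm A play Expand with probability p. Expected payoff against Fight: 6p + (-6)(1−p) = 12p − 6; against Accommodate: 5p + 6(1−p) = −p + 6.
Setting these equal: 12p − 6 = −p + 6 ⇒ 13p = 12 ⇒ p = 12/13, and the value is (12)·(12/13) − 6 = 66/13.
For Firm B: with q = P(Fight), equating Expand's and Cut's payoffs gives q + 5 = −12q + 6 ⇒ q = 1/13.

66/13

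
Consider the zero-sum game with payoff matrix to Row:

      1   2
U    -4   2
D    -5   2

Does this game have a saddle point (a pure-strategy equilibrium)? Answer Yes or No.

Yes

Row minima: U → -4, D → -5; maximin = -4.
Column maxima: 1 → -4, 2 → 2; minimax = -4.
maximin = minimax = -4, so a saddle point exists.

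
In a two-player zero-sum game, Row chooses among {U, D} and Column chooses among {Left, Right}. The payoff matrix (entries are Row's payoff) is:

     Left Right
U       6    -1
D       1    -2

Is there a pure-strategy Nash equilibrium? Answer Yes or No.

Yes

Row minima: U → -1, D → -2; maximin = -1.
Column maxima: Left → 6, Right → -1; minimax = -1.
maximin = minimax = -1, so a saddle point exists.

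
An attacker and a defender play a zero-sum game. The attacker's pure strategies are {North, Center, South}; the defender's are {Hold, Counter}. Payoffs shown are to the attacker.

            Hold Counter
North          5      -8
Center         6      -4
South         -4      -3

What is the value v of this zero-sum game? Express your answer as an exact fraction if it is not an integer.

Row minima: North → -8, Center → -4, South → -4; maximin = -4.
Column maxima: Hold → 6, Counter → -3; minimax = -3.
-4 ≠ -3, so there is no saddle point; optimal play is mixed.
North is strictly dominated by Center, so the attacker never plays it.
On the remaining 2×2 (Center, South vs Hold, Counter):
Let the attacker play Center with probability p. Expected payoff against Hold: 6p + (-4)(1−p) = 10p − 4; against Counter: (-4)p + (-3)(1−p) = −p − 3.
Setting these equal: 10p − 4 = −p − 3 ⇒ 11p = 1 ⇒ p = 1/11, and the value is (10)·(1/11) − 4 = -34/11.
For the defender: with q = P(Hold), equating Center's and South's payoffs gives 10q − 4 = −q − 3 ⇒ q = 1/11.

-34/11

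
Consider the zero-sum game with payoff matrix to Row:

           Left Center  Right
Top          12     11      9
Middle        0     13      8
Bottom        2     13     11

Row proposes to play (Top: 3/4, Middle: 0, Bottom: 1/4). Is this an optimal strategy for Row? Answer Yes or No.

Against Left this mix gives (3/4)·12 + (1/4)·2 = 19/2.
Against Center this mix gives (3/4)·11 + (1/4)·13 = 23/2.
Against Right this mix gives (3/4)·9 + (1/4)·11 = 19/2.
All of Column's active replies (Left, Right) yield 19/2, and no column does worse for Row. The mix makes Column indifferent and guarantees 19/2, so it is optimal.

Yes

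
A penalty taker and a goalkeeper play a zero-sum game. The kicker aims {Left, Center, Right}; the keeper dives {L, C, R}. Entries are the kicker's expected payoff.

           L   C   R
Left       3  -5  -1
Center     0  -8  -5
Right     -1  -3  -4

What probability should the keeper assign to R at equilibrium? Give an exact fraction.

Row minima: Left → -5, Center → -8, Right → -4; maximin = -4.
Column maxima: L → 3, C → -3, R → -1; minimax = -3.
-4 ≠ -3, so there is no saddle point; optimal play is mixed.
Center is strictly dominated by Left, so the kicker never plays it.
L is strictly dominated by C (it gives the kicker strictly more in every row), so the keeper never plays it.
On the remaining 2×2 (Left, Right vs C, R):
Let the kicker play Left with probability p. Expected payoff against C: (-5)p + (-3)(1−p) = −2p − 3; against R: (-1)p + (-4)(1−p) = 3p − 4.
Setting these equal: −2p − 3 = 3p − 4 ⇒ −5p = -1 ⇒ p = 1/5, and the value is (-2)·(1/5) − 3 = -17/5.
For the keeper: with q = P(C), equating Left's and Right's payoffs gives −4q − 1 = q − 4 ⇒ q = 3/5.

2/5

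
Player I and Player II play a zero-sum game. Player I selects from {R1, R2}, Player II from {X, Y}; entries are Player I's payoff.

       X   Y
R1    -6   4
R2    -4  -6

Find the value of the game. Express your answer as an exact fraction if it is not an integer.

-13/3

Row minima: R1 → -6, R2 → -6; maximin = -6.
Column maxima: X → -4, Y → 4; minimax = -4.
-6 ≠ -4, so there is no saddle point; optimal play is mixed.
Let Player I play R1 with probability p. Expected payoff against X: (-6)p + (-4)(1−p) = −2p − 4; against Y: 4p + (-6)(1−p) = 10p − 6.
Setting these equal: −2p − 4 = 10p − 6 ⇒ −12p = -2 ⇒ p = 1/6, and the value is (-2)·(1/6) − 4 = -13/3.
For Player II: with q = P(X), equating R1's and R2's payoffs gives −10q + 4 = 2q − 6 ⇒ q = 5/6.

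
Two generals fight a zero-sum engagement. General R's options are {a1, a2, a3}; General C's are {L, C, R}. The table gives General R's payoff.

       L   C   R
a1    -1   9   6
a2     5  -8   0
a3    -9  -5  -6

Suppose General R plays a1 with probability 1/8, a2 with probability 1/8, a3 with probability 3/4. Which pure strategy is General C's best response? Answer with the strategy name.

If General C plays L, General R's expected payoff is (1/8)·(-1) + (1/8)·5 + (3/4)·(-9) = -25/4.
If General C plays C, General R's expected payoff is (1/8)·9 + (1/8)·(-8) + (3/4)·(-5) = -29/8.
If General C plays R, General R's expected payoff is (1/8)·6 + (1/8)·0 + (3/4)·(-6) = -15/4.
General C minimizes General R's payoff; the smallest is -25/4, so the best response is L.

L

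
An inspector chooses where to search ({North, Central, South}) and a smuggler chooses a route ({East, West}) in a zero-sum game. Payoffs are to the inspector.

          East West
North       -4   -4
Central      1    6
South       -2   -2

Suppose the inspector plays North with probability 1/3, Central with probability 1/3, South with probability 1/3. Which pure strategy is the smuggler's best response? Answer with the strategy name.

East

If the smuggler plays East, the inspector's expected payoff is (1/3)·(-4) + (1/3)·1 + (1/3)·(-2) = -5/3.
If the smuggler plays West, the inspector's expected payoff is (1/3)·(-4) + (1/3)·6 + (1/3)·(-2) = 0.
The smuggler minimizes the inspector's payoff; the smallest is -5/3, so the best response is East.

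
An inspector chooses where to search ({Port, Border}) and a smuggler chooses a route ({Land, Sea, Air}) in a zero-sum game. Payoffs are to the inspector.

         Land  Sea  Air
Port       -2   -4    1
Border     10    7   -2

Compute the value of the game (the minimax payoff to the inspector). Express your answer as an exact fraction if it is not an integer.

-1/14

Row minima: Port → -4, Border → -2; maximin = -2.
Column maxima: Land → 10, Sea → 7, Air → 1; minimax = 1.
-2 ≠ 1, so there is no saddle point; optimal play is mixed.
Land is strictly dominated by Sea (it gives the inspector strictly more in every row), so the smuggler never plays it.
On the remaining 2×2 (Port, Border vs Sea, Air):
Let the inspector play Port with probability p. Expected payoff against Sea: (-4)p + 7(1−p) = −11p + 7; against Air: 1p + (-2)(1−p) = 3p − 2.
Setting these equal: −11p + 7 = 3p − 2 ⇒ −14p = -9 ⇒ p = 9/14, and the value is (-11)·(9/14) + 7 = -1/14.
For the smuggler: with q = P(Sea), equating Port's and Border's payoffs gives −5q + 1 = 9q − 2 ⇒ q = 3/14.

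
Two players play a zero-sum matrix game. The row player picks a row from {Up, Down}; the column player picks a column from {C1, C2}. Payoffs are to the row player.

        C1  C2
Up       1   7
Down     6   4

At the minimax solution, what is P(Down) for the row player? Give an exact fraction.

Row minima: Up → 1, Down → 4; maximin = 4.
Column maxima: C1 → 6, C2 → 7; minimax = 6.
4 ≠ 6, so there is no saddle point; optimal play is mixed.
Let the row player play Up with probability p. Expected payoff against C1: 1p + 6(1−p) = −5p + 6; against C2: 7p + 4(1−p) = 3p + 4.
Setting these equal: −5p + 6 = 3p + 4 ⇒ −8p = -2 ⇒ p = 1/4, and the value is (-5)·(1/4) + 6 = 19/4.
For the column player: with q = P(C1), equating Up's and Down's payoffs gives −6q + 7 = 2q + 4 ⇒ q = 3/8.

3/4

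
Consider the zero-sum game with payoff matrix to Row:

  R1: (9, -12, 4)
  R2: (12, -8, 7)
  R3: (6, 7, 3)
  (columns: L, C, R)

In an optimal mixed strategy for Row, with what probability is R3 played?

Row minima: R1 → -12, R2 → -8, R3 → 3; maximin = 3.
Column maxima: L → 12, C → 7, R → 7; minimax = 7.
3 ≠ 7, so there is no saddle point; optimal play is mixed.
R1 is strictly dominated by R2, so Row never plays it.
L is strictly dominated by R (it gives Row strictly more in every row), so Column never plays it.
On the remaining 2×2 (R2, R3 vs C, R):
Let Row play R2 with probability p. Expected payoff against C: (-8)p + 7(1−p) = −15p + 7; against R: 7p + 3(1−p) = 4p + 3.
Setting these equal: −15p + 7 = 4p + 3 ⇒ −19p = -4 ⇒ p = 4/19, and the value is (-15)·(4/19) + 7 = 73/19.
For Column: with q = P(C), equating R2's and R3's payoffs gives −15q + 7 = 4q + 3 ⇒ q = 4/19.

15/19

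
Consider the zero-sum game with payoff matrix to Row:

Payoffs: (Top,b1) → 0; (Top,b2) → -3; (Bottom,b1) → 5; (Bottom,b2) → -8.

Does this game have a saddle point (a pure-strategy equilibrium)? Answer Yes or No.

Row minima: Top → -3, Bottom → -8; maximin = -3.
Column maxima: b1 → 5, b2 → -3; minimax = -3.
maximin = minimax = -3, so a saddle point exists.

Yes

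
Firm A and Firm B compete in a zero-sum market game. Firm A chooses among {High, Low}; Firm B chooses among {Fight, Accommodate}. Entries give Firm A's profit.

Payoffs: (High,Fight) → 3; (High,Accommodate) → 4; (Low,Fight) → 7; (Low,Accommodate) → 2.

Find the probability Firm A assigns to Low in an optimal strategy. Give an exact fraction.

Row minima: High → 3, Low → 2; maximin = 3.
Column maxima: Fight → 7, Accommodate → 4; minimax = 4.
3 ≠ 4, so there is no saddle point; optimal play is mixed.
Let Firm A play High with probability p. Expected payoff against Fight: 3p + 7(1−p) = −4p + 7; against Accommodate: 4p + 2(1−p) = 2p + 2.
Setting these equal: −4p + 7 = 2p + 2 ⇒ −6p = -5 ⇒ p = 5/6, and the value is (-4)·(5/6) + 7 = 11/3.
For Firm B: with q = P(Fight), equating High's and Low's payoffs gives −q + 4 = 5q + 2 ⇒ q = 1/3.

1/6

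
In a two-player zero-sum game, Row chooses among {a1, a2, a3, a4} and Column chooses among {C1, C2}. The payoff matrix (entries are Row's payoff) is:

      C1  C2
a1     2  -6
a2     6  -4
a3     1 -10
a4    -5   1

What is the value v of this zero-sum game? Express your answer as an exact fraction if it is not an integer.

-7/8

Row minima: a1 → -6, a2 → -4, a3 → -10, a4 → -5; maximin = -4.
Column maxima: C1 → 6, C2 → 1; minimax = 1.
-4 ≠ 1, so there is no saddle point; optimal play is mixed.
a1 is strictly dominated by a2, so Row never plays it.
a3 is strictly dominated by a2, so Row never plays it.
On the remaining 2×2 (a2, a4 vs C1, C2):
Let Row play a2 with probability p. Expected payoff against C1: 6p + (-5)(1−p) = 11p − 5; against C2: (-4)p + 1(1−p) = −5p + 1.
Setting these equal: 11p − 5 = −5p + 1 ⇒ 16p = 6 ⇒ p = 3/8, and the value is (11)·(3/8) − 5 = -7/8.
For Column: with q = P(C1), equating a2's and a4's payoffs gives 10q − 4 = −6q + 1 ⇒ q = 5/16.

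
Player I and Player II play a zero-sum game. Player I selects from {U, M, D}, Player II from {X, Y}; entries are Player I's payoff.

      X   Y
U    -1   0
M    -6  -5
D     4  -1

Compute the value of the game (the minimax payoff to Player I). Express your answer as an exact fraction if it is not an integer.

-1/6

Row minima: U → -1, M → -6, D → -1; maximin = -1.
Column maxima: X → 4, Y → 0; minimax = 0.
-1 ≠ 0, so there is no saddle point; optimal play is mixed.
M is strictly dominated by U, so Player I never plays it.
On the remaining 2×2 (U, D vs X, Y):
Let Player I play U with probability p. Expected payoff against X: (-1)p + 4(1−p) = −5p + 4; against Y: 0p + (-1)(1−p) = p − 1.
Setting these equal: −5p + 4 = p − 1 ⇒ −6p = -5 ⇒ p = 5/6, and the value is (-5)·(5/6) + 4 = -1/6.
For Player II: with q = P(X), equating U's and D's payoffs gives −q = 5q − 1 ⇒ q = 1/6.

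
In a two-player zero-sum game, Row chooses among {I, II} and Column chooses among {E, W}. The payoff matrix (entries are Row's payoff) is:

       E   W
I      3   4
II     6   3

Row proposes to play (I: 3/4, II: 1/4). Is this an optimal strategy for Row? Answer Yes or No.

Against E this mix gives (3/4)·3 + (1/4)·6 = 15/4.
Against W this mix gives (3/4)·4 + (1/4)·3 = 15/4.
All of Column's active replies (E, W) yield 15/4, and no column does worse for Row. The mix makes Column indifferent and guarantees 15/4, so it is optimal.

Yes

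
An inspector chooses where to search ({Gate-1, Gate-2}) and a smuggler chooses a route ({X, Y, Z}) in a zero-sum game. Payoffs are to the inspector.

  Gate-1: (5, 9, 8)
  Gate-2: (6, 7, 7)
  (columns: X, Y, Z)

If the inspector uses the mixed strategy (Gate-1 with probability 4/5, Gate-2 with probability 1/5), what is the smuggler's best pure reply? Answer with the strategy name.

If the smuggler plays X, the inspector's expected payoff is (4/5)·5 + (1/5)·6 = 26/5.
If the smuggler plays Y, the inspector's expected payoff is (4/5)·9 + (1/5)·7 = 43/5.
If the smuggler plays Z, the inspector's expected payoff is (4/5)·8 + (1/5)·7 = 39/5.
The smuggler minimizes the inspector's payoff; the smallest is 26/5, so the best response is X.

X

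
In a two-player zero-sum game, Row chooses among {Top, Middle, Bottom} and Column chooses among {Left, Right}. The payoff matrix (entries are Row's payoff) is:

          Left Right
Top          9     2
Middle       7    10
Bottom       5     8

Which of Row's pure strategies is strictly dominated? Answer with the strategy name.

Bottom

Middle gives a strictly higher payoff than Bottom against every column: 7 > 5, 10 > 8.
So Bottom is strictly dominated and Row never plays it.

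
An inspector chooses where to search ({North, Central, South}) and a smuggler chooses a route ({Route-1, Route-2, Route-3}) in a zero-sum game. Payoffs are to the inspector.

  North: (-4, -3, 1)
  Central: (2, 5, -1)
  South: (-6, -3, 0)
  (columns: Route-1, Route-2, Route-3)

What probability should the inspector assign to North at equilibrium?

3/8

Row minima: North → -4, Central → -1, South → -6; maximin = -1.
Column maxima: Route-1 → 2, Route-2 → 5, Route-3 → 1; minimax = 1.
-1 ≠ 1, so there is no saddle point; optimal play is mixed.
Route-2 is strictly dominated by Route-1 (it gives the inspector strictly more in every row), so the smuggler never plays it.
With Route-2 eliminated, South is strictly dominated by North (North gives the inspector strictly more in every remaining column), so the inspector never plays it.
On the remaining 2×2 (North, Central vs Route-1, Route-3):
Let the inspector play North with probability p. Expected payoff against Route-1: (-4)p + 2(1−p) = −6p + 2; against Route-3: 1p + (-1)(1−p) = 2p − 1.
Setting these equal: −6p + 2 = 2p − 1 ⇒ −8p = -3 ⇒ p = 3/8, and the value is (-6)·(3/8) + 2 = -1/4.
For the smuggler: with q = P(Route-1), equating North's and Central's payoffs gives −5q + 1 = 3q − 1 ⇒ q = 1/4.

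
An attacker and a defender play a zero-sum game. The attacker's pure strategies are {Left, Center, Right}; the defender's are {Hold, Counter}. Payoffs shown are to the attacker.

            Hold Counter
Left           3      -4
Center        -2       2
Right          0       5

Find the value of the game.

5/4

Row minima: Left → -4, Center → -2, Right → 0; maximin = 0.
Column maxima: Hold → 3, Counter → 5; minimax = 3.
0 ≠ 3, so there is no saddle point; optimal play is mixed.
Center is strictly dominated by Right, so the attacker never plays it.
On the remaining 2×2 (Left, Right vs Hold, Counter):
Let the attacker play Left with probability p. Expected payoff against Hold: 3p + 0(1−p) = 3p; against Counter: (-4)p + 5(1−p) = −9p + 5.
Setting these equal: 3p = −9p + 5 ⇒ 12p = 5 ⇒ p = 5/12, and the value is (3)·(5/12) = 5/4.
For the defender: with q = P(Hold), equating Left's and Right's payoffs gives 7q − 4 = −5q + 5 ⇒ q = 3/4.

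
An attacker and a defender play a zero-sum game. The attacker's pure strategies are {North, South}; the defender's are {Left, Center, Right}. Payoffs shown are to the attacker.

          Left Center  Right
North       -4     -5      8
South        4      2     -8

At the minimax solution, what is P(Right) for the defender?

7/23

Row minima: North → -5, South → -8; maximin = -5.
Column maxima: Left → 4, Center → 2, Right → 8; minimax = 2.
-5 ≠ 2, so there is no saddle point; optimal play is mixed.
Left is strictly dominated by Center (it gives the attacker strictly more in every row), so the defender never plays it.
On the remaining 2×2 (North, South vs Center, Right):
Let the attacker play North with probability p. Expected payoff against Center: (-5)p + 2(1−p) = −7p + 2; against Right: 8p + (-8)(1−p) = 16p − 8.
Setting these equal: −7p + 2 = 16p − 8 ⇒ −23p = -10 ⇒ p = 10/23, and the value is (-7)·(10/23) + 2 = -24/23.
For the defender: with q = P(Center), equating North's and South's payoffs gives −13q + 8 = 10q − 8 ⇒ q = 16/23.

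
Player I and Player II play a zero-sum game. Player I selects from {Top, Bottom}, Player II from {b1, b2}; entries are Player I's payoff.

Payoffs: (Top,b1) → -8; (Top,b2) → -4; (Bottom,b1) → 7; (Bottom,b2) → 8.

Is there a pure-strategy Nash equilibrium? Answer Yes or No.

Yes

Row minima: Top → -8, Bottom → 7; maximin = 7.
Column maxima: b1 → 7, b2 → 8; minimax = 7.
maximin = minimax = 7, so a saddle point exists.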